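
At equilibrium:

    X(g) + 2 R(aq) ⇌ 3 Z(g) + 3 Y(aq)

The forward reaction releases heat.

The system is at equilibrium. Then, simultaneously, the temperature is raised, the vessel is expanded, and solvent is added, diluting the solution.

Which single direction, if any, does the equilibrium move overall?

cannot be determined

The forward reaction is exothermic. Raising T favours the endothermic direction — shift to the left.
Gas moles: reactants 1, products 3 (Δn_gas = +2). Expansion shifts the system toward the side with more moles of gas — to the right.
Dilution lowers every aqueous concentration by the same factor. Δn_aq = 3 − 2 = +1, so the system shifts toward the side with more dissolved moles — to the right.
The individual effects push in opposite directions; without quantitative information the net direction cannot be determined.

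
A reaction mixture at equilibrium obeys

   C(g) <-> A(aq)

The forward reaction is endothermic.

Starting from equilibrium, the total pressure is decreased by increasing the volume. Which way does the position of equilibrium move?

left

Gas moles: reactants 1, products 0 (Δn_gas = -1). Expansion shifts the system toward the side with more moles of gas — to the left.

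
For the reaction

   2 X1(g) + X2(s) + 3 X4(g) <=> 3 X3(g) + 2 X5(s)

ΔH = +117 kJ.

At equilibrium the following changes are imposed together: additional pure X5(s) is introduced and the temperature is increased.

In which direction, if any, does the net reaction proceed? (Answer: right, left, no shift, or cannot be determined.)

right

X5 is a pure solid; its activity is 1 regardless of amount, so Q is unaffected — no shift from this change.
The forward reaction is endothermic. Raising T favours the endothermic direction — shift to the right.
Only the nonzero effect(s) matter; the net shift is to the right.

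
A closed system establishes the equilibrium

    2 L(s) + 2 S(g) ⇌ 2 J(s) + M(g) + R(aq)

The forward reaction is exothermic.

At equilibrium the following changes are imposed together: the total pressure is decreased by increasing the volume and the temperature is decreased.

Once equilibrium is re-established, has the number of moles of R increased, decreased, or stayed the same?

cannot be determined

Gas moles: reactants 2, products 1 (Δn_gas = -1). Expansion shifts the system toward the side with more moles of gas — to the left.
The forward reaction is exothermic. Lowering T favours the exothermic direction — shift to the right.
The two effects oppose each other, so the net shift — and hence the change in R — cannot be determined from the given information.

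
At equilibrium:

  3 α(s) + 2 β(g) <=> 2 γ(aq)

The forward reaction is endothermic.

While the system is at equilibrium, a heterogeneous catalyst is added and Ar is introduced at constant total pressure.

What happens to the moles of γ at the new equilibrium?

decreases

A catalyst speeds both forward and reverse rates equally; it changes neither Q nor K — no shift from this change.
Adding inert gas at constant total pressure expands the volume and lowers every reacting partial pressure. With Δn_gas = 0 − 2 = -2, Q moves away from K toward the side with fewer gas moles, so the system shifts toward the side with more gas moles — to the left.
The net shift is to the left. γ is a product, so its amount decreases.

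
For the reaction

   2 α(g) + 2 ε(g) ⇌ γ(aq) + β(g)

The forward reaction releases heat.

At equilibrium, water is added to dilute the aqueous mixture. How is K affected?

unchanged

The equilibrium constant depends only on temperature. This perturbation may move the position of equilibrium, but since T is unchanged, K itself is unchanged.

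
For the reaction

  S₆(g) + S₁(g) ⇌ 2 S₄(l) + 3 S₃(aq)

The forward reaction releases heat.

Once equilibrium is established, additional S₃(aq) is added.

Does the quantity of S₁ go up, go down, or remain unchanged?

increases

Adding S₃ (aq), a product, drives the reaction to the left.
The net shift is to the left. S₁ is a reactant, so its amount increases.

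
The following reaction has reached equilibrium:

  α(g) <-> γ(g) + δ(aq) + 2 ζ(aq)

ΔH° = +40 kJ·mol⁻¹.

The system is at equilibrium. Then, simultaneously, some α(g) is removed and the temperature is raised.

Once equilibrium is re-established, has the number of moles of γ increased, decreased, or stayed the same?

cannot be determined

Removing α (g), a reactant, drives the reaction to the left.
The forward reaction is endothermic. Raising T favours the endothermic direction — shift to the right.
The two effects oppose each other, so the net shift — and hence the change in γ — cannot be determined from the given information.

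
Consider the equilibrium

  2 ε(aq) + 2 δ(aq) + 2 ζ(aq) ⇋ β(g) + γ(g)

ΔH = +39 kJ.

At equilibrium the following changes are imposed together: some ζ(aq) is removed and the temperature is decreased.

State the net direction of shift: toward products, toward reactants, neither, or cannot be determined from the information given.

Removing ζ (aq), a reactant, drives the reaction to the left.
The forward reaction is endothermic. Lowering T favours the exothermic direction — shift to the left.
All effects act in the same direction — net shift to the left.

left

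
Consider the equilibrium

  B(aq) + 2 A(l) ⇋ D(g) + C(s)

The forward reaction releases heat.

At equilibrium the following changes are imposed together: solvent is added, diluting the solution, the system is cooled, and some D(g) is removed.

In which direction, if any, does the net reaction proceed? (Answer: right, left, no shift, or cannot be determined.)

cannot be determined

Dilution lowers every aqueous concentration by the same factor. Δn_aq = 0 − 1 = -1, so the system shifts toward the side with more dissolved moles — to the left.
The forward reaction is exothermic. Lowering T favours the exothermic direction — shift to the right.
Removing D (g), a product, drives the reaction to the right.
The individual effects push in opposite directions; without quantitative information the net direction cannot be determined.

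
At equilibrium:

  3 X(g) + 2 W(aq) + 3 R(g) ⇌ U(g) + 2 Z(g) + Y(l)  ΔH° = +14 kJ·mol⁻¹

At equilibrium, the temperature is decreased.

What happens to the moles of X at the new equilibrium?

The forward reaction is endothermic. Lowering T favours the exothermic direction — shift to the left.
The net shift is to the left. X is a reactant, so its amount increases.

increases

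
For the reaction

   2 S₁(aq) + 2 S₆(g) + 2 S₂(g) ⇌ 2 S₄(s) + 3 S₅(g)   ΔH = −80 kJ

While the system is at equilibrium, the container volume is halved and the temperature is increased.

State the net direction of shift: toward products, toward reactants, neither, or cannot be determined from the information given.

cannot be determined

Gas moles: reactants 4, products 3 (Δn_gas = -1). Compression shifts the system toward the side with fewer moles of gas — to the right.
The forward reaction is exothermic. Raising T favours the endothermic direction — shift to the left.
The individual effects push in opposite directions; without quantitative information the net direction cannot be determined.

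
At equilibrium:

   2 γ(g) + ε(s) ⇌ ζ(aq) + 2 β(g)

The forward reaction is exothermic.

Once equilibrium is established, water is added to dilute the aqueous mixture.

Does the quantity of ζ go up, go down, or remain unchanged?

Dilution lowers every aqueous concentration by the same factor. Δn_aq = 1 − 0 = +1, so the system shifts toward the side with more dissolved moles — to the right.
The net shift is to the right. ζ is a product, so its amount increases.

increases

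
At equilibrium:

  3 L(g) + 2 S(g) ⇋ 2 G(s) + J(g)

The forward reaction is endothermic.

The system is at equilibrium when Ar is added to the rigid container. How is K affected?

The equilibrium constant depends only on temperature. This perturbation changes neither the position of equilibrium nor K.

unchanged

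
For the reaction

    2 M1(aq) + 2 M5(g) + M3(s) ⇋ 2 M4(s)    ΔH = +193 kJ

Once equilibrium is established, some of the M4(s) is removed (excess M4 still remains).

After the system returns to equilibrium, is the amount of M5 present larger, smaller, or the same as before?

M4 is a pure solid; its activity is 1 regardless of amount, so Q is unaffected — no shift from this change.
No net shift occurs, so the amount of M5 is unchanged.

unchanged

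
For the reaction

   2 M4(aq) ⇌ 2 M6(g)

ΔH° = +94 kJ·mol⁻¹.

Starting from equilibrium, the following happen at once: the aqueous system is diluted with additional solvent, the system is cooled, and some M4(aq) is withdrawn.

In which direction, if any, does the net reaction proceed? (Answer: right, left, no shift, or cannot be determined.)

left

Dilution lowers every aqueous concentration by the same factor. Δn_aq = 0 − 2 = -2, so the system shifts toward the side with more dissolved moles — to the left.
The forward reaction is endothermic. Lowering T favours the exothermic direction — shift to the left.
Removing M4 (aq), a reactant, drives the reaction to the left.
All effects act in the same direction — net shift to the left.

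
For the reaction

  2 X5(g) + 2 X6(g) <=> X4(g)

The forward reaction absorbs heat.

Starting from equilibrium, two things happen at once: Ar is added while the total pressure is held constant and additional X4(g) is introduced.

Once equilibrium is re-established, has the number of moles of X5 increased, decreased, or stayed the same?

Adding inert gas at constant total pressure expands the volume and lowers every reacting partial pressure. With Δn_gas = 1 − 4 = -3, Q moves away from K toward the side with fewer gas moles, so the system shifts toward the side with more gas moles — to the left.
Adding X4 (g), a product, drives the reaction to the left.
The net shift is to the left. X5 is a reactant, so its amount increases.

increases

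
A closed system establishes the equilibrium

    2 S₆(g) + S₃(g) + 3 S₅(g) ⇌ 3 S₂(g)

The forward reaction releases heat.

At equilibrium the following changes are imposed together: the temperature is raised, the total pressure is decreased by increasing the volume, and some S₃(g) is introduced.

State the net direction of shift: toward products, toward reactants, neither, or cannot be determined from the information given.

The forward reaction is exothermic. Raising T favours the endothermic direction — shift to the left.
Gas moles: reactants 6, products 3 (Δn_gas = -3). Expansion shifts the system toward the side with more moles of gas — to the left.
Adding S₃ (g), a reactant, drives the reaction to the right.
The individual effects push in opposite directions; without quantitative information the net direction cannot be determined.

cannot be determined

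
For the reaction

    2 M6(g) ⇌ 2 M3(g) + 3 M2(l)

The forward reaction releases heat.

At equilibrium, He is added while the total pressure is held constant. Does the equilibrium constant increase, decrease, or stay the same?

The equilibrium constant depends only on temperature. This perturbation changes neither the position of equilibrium nor K.

unchanged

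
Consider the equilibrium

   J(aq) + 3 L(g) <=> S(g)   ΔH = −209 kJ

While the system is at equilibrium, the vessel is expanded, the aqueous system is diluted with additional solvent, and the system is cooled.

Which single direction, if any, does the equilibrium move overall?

Gas moles: reactants 3, products 1 (Δn_gas = -2). Expansion shifts the system toward the side with more moles of gas — to the left.
Dilution lowers every aqueous concentration by the same factor. Δn_aq = 0 − 1 = -1, so the system shifts toward the side with more dissolved moles — to the left.
The forward reaction is exothermic. Lowering T favours the exothermic direction — shift to the right.
The individual effects push in opposite directions; without quantitative information the net direction cannot be determined.

cannot be determined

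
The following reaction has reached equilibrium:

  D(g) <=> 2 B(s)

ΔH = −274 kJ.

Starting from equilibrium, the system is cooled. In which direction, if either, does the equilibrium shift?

The forward reaction is exothermic. Lowering T favours the exothermic direction — shift to the right.

right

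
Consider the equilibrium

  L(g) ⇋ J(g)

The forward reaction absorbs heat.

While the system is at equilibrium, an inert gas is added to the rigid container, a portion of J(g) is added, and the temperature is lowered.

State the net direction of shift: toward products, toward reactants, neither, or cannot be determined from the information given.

At constant volume, adding an inert gas leaves every reacting species' partial pressure unchanged, so Q is unchanged — no shift from this change.
Adding J (g), a product, drives the reaction to the left.
The forward reaction is endothermic. Lowering T favours the exothermic direction — shift to the left.
Only the nonzero effect(s) matter; the net shift is to the left.

left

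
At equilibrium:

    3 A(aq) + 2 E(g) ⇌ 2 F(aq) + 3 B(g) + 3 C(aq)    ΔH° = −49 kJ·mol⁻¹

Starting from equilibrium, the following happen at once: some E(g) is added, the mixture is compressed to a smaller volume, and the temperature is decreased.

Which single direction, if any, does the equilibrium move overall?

cannot be determined

Adding E (g), a reactant, drives the reaction to the right.
Gas moles: reactants 2, products 3 (Δn_gas = +1). Compression shifts the system toward the side with fewer moles of gas — to the left.
The forward reaction is exothermic. Lowering T favours the exothermic direction — shift to the right.
The individual effects push in opposite directions; without quantitative information the net direction cannot be determined.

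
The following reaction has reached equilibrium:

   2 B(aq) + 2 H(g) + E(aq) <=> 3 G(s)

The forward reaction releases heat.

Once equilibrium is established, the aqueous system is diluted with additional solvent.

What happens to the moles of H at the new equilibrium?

increases

Dilution lowers every aqueous concentration by the same factor. Δn_aq = 0 − 3 = -3, so the system shifts toward the side with more dissolved moles — to the left.
The net shift is to the left. H is a reactant, so its amount increases.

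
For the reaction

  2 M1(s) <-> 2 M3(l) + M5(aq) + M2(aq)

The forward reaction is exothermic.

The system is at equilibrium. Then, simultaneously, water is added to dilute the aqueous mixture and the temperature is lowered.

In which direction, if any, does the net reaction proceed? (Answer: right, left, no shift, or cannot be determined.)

Dilution lowers every aqueous concentration by the same factor. Δn_aq = 2 − 0 = +2, so the system shifts toward the side with more dissolved moles — to the right.
The forward reaction is exothermic. Lowering T favours the exothermic direction — shift to the right.
All effects act in the same direction — net shift to the right.

right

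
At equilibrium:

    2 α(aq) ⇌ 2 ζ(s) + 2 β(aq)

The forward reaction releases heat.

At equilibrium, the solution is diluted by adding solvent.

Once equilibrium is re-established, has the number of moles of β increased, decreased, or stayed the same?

unchanged

Dilution scales every aqueous concentration by the same factor. Δn_aq = 2 − 2 = 0, so Q is unchanged — no shift.
No net shift occurs, so the amount of β is unchanged.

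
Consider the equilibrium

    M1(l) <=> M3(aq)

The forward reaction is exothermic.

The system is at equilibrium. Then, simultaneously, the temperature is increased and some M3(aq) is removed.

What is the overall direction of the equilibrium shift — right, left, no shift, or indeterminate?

The forward reaction is exothermic. Raising T favours the endothermic direction — shift to the left.
Removing M3 (aq), a product, drives the reaction to the right.
The individual effects push in opposite directions; without quantitative information the net direction cannot be determined.

cannot be determined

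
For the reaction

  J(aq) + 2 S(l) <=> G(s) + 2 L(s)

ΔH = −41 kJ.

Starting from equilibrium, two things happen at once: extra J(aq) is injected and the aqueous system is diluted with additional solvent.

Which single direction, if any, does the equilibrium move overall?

cannot be determined

Adding J (aq), a reactant, drives the reaction to the right.
Dilution lowers every aqueous concentration by the same factor. Δn_aq = 0 − 1 = -1, so the system shifts toward the side with more dissolved moles — to the left.
The individual effects push in opposite directions; without quantitative information the net direction cannot be determined.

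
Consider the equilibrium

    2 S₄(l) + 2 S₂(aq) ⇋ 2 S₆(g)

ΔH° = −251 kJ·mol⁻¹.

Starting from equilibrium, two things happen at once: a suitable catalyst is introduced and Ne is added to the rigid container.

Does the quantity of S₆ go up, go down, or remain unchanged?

A catalyst speeds both forward and reverse rates equally; it changes neither Q nor K — no shift from this change.
At constant volume, adding an inert gas leaves every reacting species' partial pressure unchanged, so Q is unchanged — no shift from this change.
No net shift occurs, so the amount of S₆ is unchanged.

unchanged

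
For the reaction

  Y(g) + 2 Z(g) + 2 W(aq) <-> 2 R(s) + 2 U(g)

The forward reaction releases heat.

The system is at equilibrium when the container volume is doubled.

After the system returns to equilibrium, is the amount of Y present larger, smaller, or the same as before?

Gas moles: reactants 3, products 2 (Δn_gas = -1). Expansion shifts the system toward the side with more moles of gas — to the left.
The net shift is to the left. Y is a reactant, so its amount increases.

increases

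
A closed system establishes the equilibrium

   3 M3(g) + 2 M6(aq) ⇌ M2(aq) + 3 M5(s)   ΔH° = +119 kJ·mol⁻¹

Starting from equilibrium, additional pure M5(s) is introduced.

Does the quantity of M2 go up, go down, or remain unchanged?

M5 is a pure solid; its activity is 1 regardless of amount, so Q is unaffected — no shift from this change.
No net shift occurs, so the amount of M2 is unchanged.

unchanged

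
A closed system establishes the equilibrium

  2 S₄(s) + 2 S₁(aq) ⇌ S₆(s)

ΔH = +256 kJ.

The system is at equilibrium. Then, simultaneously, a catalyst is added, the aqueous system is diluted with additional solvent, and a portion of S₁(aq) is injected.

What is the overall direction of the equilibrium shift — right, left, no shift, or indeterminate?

cannot be determined

A catalyst speeds both forward and reverse rates equally; it changes neither Q nor K — no shift from this change.
Dilution lowers every aqueous concentration by the same factor. Δn_aq = 0 − 2 = -2, so the system shifts toward the side with more dissolved moles — to the left.
Adding S₁ (aq), a reactant, drives the reaction to the right.
The individual effects push in opposite directions; without quantitative information the net direction cannot be determined.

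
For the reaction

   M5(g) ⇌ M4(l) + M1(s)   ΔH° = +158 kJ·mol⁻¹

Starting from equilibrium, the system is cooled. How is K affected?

K depends on temperature via the van 't Hoff relation. The forward reaction is endothermic, so lowering T decreases K.

decreases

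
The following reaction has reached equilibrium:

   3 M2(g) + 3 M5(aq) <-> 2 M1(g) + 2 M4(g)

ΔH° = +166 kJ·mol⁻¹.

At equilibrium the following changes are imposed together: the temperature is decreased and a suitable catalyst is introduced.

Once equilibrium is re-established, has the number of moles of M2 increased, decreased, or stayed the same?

increases

The forward reaction is endothermic. Lowering T favours the exothermic direction — shift to the left.
A catalyst speeds both forward and reverse rates equally; it changes neither Q nor K — no shift from this change.
The net shift is to the left. M2 is a reactant, so its amount increases.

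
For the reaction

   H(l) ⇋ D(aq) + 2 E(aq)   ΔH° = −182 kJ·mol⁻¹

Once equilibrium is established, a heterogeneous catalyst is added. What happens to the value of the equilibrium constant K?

The equilibrium constant depends only on temperature. This perturbation changes neither the position of equilibrium nor K.

unchanged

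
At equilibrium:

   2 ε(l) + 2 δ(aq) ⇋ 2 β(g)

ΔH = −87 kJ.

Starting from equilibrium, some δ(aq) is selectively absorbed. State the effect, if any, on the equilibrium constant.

unchanged

The equilibrium constant depends only on temperature. This perturbation may move the position of equilibrium, but since T is unchanged, K itself is unchanged.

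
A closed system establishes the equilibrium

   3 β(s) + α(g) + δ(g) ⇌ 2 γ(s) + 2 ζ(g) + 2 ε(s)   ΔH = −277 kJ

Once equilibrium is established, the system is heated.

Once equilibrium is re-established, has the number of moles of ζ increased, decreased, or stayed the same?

The forward reaction is exothermic. Raising T favours the endothermic direction — shift to the left.
The net shift is to the left. ζ is a product, so its amount decreases.

decreases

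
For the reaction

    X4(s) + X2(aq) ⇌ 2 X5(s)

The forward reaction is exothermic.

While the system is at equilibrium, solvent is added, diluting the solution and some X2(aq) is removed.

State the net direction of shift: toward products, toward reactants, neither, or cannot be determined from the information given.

Dilution lowers every aqueous concentration by the same factor. Δn_aq = 0 − 1 = -1, so the system shifts toward the side with more dissolved moles — to the left.
Removing X2 (aq), a reactant, drives the reaction to the left.
All effects act in the same direction — net shift to the left.

left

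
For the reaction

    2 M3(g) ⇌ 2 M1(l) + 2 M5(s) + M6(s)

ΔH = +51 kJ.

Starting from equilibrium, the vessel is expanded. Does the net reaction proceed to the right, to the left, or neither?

left

Gas moles: reactants 2, products 0 (Δn_gas = -2). Expansion shifts the system toward the side with more moles of gas — to the left.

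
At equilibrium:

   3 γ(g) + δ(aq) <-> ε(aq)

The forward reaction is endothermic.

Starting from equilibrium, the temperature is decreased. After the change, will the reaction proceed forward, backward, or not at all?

left

The forward reaction is endothermic. Lowering T favours the exothermic direction — shift to the left.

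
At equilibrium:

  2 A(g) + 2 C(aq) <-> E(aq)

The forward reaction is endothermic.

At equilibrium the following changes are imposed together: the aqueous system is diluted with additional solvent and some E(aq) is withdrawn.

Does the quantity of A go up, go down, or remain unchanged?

cannot be determined

Dilution lowers every aqueous concentration by the same factor. Δn_aq = 1 − 2 = -1, so the system shifts toward the side with more dissolved moles — to the left.
Removing E (aq), a product, drives the reaction to the right.
The two effects oppose each other, so the net shift — and hence the change in A — cannot be determined from the given information.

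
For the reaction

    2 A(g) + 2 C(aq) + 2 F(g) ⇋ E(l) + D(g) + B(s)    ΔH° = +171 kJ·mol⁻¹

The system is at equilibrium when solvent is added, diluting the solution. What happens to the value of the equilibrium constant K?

The equilibrium constant depends only on temperature. This perturbation may move the position of equilibrium, but since T is unchanged, K itself is unchanged.

unchanged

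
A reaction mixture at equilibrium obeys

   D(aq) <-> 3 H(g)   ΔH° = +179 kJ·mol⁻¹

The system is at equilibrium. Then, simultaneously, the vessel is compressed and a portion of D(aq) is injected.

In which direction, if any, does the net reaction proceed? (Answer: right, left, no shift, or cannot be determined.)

cannot be determined

Gas moles: reactants 0, products 3 (Δn_gas = +3). Compression shifts the system toward the side with fewer moles of gas — to the left.
Adding D (aq), a reactant, drives the reaction to the right.
The individual effects push in opposite directions; without quantitative information the net direction cannot be determined.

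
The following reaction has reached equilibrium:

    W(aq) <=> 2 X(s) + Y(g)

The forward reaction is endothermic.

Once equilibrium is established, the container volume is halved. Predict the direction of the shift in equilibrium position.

Gas moles: reactants 0, products 1 (Δn_gas = +1). Compression shifts the system toward the side with fewer moles of gas — to the left.

left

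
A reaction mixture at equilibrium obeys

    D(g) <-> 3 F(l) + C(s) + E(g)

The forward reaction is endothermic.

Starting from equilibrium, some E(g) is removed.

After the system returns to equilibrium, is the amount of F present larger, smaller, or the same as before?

Removing E (g), a product, drives the reaction to the right.
The net shift is to the right. F is a product, so its amount increases.

increases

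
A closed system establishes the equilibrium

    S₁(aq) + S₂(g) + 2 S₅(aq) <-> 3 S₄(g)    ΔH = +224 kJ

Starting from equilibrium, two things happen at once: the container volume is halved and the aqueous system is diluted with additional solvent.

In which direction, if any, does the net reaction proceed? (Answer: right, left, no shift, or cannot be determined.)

left

Gas moles: reactants 1, products 3 (Δn_gas = +2). Compression shifts the system toward the side with fewer moles of gas — to the left.
Dilution lowers every aqueous concentration by the same factor. Δn_aq = 0 − 3 = -3, so the system shifts toward the side with more dissolved moles — to the left.
All effects act in the same direction — net shift to the left.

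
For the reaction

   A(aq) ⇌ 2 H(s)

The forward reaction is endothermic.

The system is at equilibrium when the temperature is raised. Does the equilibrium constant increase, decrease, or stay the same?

K depends on temperature via the van 't Hoff relation. The forward reaction is endothermic, so raising T increases K.

increases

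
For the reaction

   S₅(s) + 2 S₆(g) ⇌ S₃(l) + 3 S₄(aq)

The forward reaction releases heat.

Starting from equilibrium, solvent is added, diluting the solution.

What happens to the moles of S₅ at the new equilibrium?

decreases

Dilution lowers every aqueous concentration by the same factor. Δn_aq = 3 − 0 = +3, so the system shifts toward the side with more dissolved moles — to the right.
The net shift is to the right. S₅ is a reactant, so its amount decreases.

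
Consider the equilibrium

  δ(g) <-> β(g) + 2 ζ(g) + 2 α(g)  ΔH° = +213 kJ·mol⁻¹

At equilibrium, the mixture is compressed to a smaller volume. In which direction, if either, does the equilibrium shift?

Gas moles: reactants 1, products 5 (Δn_gas = +4). Compression shifts the system toward the side with fewer moles of gas — to the left.

left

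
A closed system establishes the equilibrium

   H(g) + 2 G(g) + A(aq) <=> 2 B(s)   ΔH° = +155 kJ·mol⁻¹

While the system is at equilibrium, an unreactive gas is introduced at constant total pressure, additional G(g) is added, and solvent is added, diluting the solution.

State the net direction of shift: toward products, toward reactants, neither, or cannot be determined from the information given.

Adding inert gas at constant total pressure expands the volume and lowers every reacting partial pressure. With Δn_gas = 0 − 3 = -3, Q moves away from K toward the side with fewer gas moles, so the system shifts toward the side with more gas moles — to the left.
Adding G (g), a reactant, drives the reaction to the right.
Dilution lowers every aqueous concentration by the same factor. Δn_aq = 0 − 1 = -1, so the system shifts toward the side with more dissolved moles — to the left.
The individual effects push in opposite directions; without quantitative information the net direction cannot be determined.

cannot be determined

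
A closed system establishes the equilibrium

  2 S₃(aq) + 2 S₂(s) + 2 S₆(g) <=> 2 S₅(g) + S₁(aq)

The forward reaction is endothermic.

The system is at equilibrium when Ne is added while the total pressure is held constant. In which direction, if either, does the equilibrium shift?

no shift

Adding inert gas at constant total pressure expands the volume, scaling every reacting partial pressure by the same factor. Δn_gas = 2 − 2 = 0, so Q is unchanged — no shift.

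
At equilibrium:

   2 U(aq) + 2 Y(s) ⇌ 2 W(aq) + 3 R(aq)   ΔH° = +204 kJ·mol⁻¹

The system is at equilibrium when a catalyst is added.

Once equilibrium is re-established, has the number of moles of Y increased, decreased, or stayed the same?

unchanged

A catalyst speeds both forward and reverse rates equally; it changes neither Q nor K — no shift from this change.
No net shift occurs, so the amount of Y is unchanged.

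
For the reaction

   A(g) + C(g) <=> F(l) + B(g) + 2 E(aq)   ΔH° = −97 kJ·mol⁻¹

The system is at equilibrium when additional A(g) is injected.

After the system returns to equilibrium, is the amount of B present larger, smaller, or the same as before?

Adding A (g), a reactant, drives the reaction to the right.
The net shift is to the right. B is a product, so its amount increases.

increases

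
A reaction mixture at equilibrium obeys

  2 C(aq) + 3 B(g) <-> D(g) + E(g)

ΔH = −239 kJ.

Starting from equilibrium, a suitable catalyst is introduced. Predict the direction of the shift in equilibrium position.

no shift

A catalyst speeds both forward and reverse rates equally; it changes neither Q nor K — no shift from this change.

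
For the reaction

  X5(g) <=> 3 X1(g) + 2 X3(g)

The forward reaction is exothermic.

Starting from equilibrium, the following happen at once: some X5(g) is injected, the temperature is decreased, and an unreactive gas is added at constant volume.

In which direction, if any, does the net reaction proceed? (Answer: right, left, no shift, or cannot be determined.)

right

Adding X5 (g), a reactant, drives the reaction to the right.
The forward reaction is exothermic. Lowering T favours the exothermic direction — shift to the right.
At constant volume, adding an inert gas leaves every reacting species' partial pressure unchanged, so Q is unchanged — no shift from this change.
Only the nonzero effect(s) matter; the net shift is to the right.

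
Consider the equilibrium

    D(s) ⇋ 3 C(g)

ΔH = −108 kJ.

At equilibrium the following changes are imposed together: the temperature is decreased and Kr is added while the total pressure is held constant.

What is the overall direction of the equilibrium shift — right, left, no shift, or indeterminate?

The forward reaction is exothermic. Lowering T favours the exothermic direction — shift to the right.
Adding inert gas at constant total pressure expands the volume and lowers every reacting partial pressure. With Δn_gas = 3 − 0 = +3, Q moves away from K toward the side with fewer gas moles, so the system shifts toward the side with more gas moles — to the right.
All effects act in the same direction — net shift to the right.

right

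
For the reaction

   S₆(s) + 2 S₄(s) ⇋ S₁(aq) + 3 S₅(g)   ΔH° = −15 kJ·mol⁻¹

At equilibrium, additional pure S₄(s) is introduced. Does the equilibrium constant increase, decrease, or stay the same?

unchanged

The equilibrium constant depends only on temperature. This perturbation changes neither the position of equilibrium nor K.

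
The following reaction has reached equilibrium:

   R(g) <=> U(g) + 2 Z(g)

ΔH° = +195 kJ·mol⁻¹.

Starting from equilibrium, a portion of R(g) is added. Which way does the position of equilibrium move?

Adding R (g), a reactant, drives the reaction to the right.

right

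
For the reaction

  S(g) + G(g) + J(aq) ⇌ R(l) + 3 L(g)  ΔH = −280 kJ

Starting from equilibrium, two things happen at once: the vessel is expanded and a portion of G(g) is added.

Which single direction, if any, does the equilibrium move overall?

right

Gas moles: reactants 2, products 3 (Δn_gas = +1). Expansion shifts the system toward the side with more moles of gas — to the right.
Adding G (g), a reactant, drives the reaction to the right.
All effects act in the same direction — net shift to the right.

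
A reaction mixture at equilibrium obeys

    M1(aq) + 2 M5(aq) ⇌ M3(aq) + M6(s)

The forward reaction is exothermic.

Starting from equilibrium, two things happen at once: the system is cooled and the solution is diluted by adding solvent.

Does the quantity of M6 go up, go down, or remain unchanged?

The forward reaction is exothermic. Lowering T favours the exothermic direction — shift to the right.
Dilution lowers every aqueous concentration by the same factor. Δn_aq = 1 − 3 = -2, so the system shifts toward the side with more dissolved moles — to the left.
The two effects oppose each other, so the net shift — and hence the change in M6 — cannot be determined from the given information.

cannot be determined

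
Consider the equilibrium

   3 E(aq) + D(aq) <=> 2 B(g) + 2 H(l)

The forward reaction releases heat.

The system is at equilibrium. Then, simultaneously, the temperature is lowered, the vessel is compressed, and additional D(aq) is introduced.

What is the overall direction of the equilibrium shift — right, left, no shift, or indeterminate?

cannot be determined

The forward reaction is exothermic. Lowering T favours the exothermic direction — shift to the right.
Gas moles: reactants 0, products 2 (Δn_gas = +2). Compression shifts the system toward the side with fewer moles of gas — to the left.
Adding D (aq), a reactant, drives the reaction to the right.
The individual effects push in opposite directions; without quantitative information the net direction cannot be determined.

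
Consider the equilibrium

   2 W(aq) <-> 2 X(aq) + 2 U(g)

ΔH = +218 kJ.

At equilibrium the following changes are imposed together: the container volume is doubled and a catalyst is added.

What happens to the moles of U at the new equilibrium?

Gas moles: reactants 0, products 2 (Δn_gas = +2). Expansion shifts the system toward the side with more moles of gas — to the right.
A catalyst speeds both forward and reverse rates equally; it changes neither Q nor K — no shift from this change.
The net shift is to the right. U is a product, so its amount increases.

increases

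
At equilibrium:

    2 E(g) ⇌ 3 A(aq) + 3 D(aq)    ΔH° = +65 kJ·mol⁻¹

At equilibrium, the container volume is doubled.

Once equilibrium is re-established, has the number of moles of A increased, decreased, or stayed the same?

Gas moles: reactants 2, products 0 (Δn_gas = -2). Expansion shifts the system toward the side with more moles of gas — to the left.
The net shift is to the left. A is a product, so its amount decreases.

decreases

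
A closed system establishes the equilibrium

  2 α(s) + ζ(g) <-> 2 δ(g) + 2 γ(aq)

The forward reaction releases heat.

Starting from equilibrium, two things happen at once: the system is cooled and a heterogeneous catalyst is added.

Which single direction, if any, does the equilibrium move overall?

The forward reaction is exothermic. Lowering T favours the exothermic direction — shift to the right.
A catalyst speeds both forward and reverse rates equally; it changes neither Q nor K — no shift from this change.
Only the nonzero effect(s) matter; the net shift is to the right.

right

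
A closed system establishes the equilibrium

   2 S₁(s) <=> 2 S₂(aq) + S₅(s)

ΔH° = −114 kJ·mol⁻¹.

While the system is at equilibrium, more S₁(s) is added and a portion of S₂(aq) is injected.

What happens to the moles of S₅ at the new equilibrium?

decreases

S₁ is a pure solid; its activity is 1 regardless of amount, so Q is unaffected — no shift from this change.
Adding S₂ (aq), a product, drives the reaction to the left.
The net shift is to the left. S₅ is a product, so its amount decreases.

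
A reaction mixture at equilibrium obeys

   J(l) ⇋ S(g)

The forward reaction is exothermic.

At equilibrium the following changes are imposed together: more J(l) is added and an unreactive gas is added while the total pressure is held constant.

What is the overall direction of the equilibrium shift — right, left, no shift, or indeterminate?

right

J is a pure liquid; its activity is 1 regardless of amount, so Q is unaffected — no shift from this change.
Adding inert gas at constant total pressure expands the volume and lowers every reacting partial pressure. With Δn_gas = 1 − 0 = +1, Q moves away from K toward the side with fewer gas moles, so the system shifts toward the side with more gas moles — to the right.
Only the nonzero effect(s) matter; the net shift is to the right.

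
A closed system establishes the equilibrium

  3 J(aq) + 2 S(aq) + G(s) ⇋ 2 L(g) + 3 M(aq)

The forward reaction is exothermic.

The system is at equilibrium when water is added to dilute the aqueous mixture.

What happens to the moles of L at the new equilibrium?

decreases

Dilution lowers every aqueous concentration by the same factor. Δn_aq = 3 − 5 = -2, so the system shifts toward the side with more dissolved moles — to the left.
The net shift is to the left. L is a product, so its amount decreases.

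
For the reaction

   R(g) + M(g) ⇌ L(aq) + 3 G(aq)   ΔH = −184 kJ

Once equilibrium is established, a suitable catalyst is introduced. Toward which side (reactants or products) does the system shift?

A catalyst speeds both forward and reverse rates equally; it changes neither Q nor K — no shift from this change.

no shift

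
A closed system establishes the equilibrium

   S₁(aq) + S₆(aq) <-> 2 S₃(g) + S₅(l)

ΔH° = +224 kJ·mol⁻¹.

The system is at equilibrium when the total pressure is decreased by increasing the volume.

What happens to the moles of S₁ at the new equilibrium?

Gas moles: reactants 0, products 2 (Δn_gas = +2). Expansion shifts the system toward the side with more moles of gas — to the right.
The net shift is to the right. S₁ is a reactant, so its amount decreases.

decreases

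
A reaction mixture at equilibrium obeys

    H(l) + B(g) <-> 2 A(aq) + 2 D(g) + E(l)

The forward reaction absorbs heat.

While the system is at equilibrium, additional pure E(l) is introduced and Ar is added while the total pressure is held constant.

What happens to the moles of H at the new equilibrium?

E is a pure liquid; its activity is 1 regardless of amount, so Q is unaffected — no shift from this change.
Adding inert gas at constant total pressure expands the volume and lowers every reacting partial pressure. With Δn_gas = 2 − 1 = +1, Q moves away from K toward the side with fewer gas moles, so the system shifts toward the side with more gas moles — to the right.
The net shift is to the right. H is a reactant, so its amount decreases.

decreases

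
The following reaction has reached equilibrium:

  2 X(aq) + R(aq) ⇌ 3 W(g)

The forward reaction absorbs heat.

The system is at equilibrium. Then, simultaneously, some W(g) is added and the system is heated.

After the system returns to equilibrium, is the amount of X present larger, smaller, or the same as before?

Adding W (g), a product, drives the reaction to the left.
The forward reaction is endothermic. Raising T favours the endothermic direction — shift to the right.
The two effects oppose each other, so the net shift — and hence the change in X — cannot be determined from the given information.

cannot be determined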